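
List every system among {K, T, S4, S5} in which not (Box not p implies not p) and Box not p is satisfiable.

K

K-tableau for the formula:
1. not (Box not p implies not p) and Box not p, u
2. not (Box not p implies not p), u
3. Box not p, u
4. p, u
Complete open branch: satisfiable in K.
T-tableau for the formula:
1. not (Box not p implies not p) and Box not p, u
2. not (Box not p implies not p), u
3. Box not p, u
4. p, u
5. not p, u
Accessibility: uRu
Branch closes: p and not p both at u.
Every branch closes (one shown): unsatisfiable in T, hence also in S4, S5 (every S4/S5-frame is a T-frame).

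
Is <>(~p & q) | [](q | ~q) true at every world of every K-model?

Tableau for the negation ~(<>(~p & q) | [](q | ~q)):
1. ~(<>(~p & q) | [](q | ~q)), u
2. ~<>(~p & q), u
3. ~[](q | ~q), u
4. ~(q | ~q), v
5. ~q, v
6. q, v
Accessibility: uRv
Branch closes: q and ~q both at v.
Every branch of the negation's tableau closes; the branch above is one of them.

Yes, valid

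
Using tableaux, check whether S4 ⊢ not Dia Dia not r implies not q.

Tableau for the negation not (not Dia Dia not r implies not q):
1. not (not Dia Dia not r implies not q), u
2. not Dia Dia not r, u
3. q, u
4. not Dia not r, u
5. r, u
Accessibility: uRu
The negation has an open branch (countermodel exists).

Invalid (countermodel exists)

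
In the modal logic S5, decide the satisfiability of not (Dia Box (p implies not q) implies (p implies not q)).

1. not (Dia Box (p implies not q) implies (p implies not q)), w0
2. Dia Box (p implies not q), w0
3. not (p implies not q), w0
4. p, w0
5. q, w0
6. Box (p implies not q), w1
7. p implies not q, w0
8. p implies not q, w1
9. not q, w0
Accessibility: w0Rw0, w0Rw1, w1Rw0, w1Rw1
Branch closes: q and not q both at w0.
(One branch shown.) All branches close.

No, unsatisfiable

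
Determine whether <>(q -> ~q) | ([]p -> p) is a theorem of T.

Yes, valid

Tableau for the negation ~(<>(q -> ~q) | ([]p -> p)):
1. ~(<>(q -> ~q) | ([]p -> p)), 0
2. ~<>(q -> ~q), 0
3. ~([]p -> p), 0
4. []p, 0
5. ~p, 0
6. ~(q -> ~q), 0
7. q, 0
8. p, 0
Accessibility: 0R0
Branch closes: p and ~p both at 0.
Every branch of the negation's tableau closes; the branch above is one of them.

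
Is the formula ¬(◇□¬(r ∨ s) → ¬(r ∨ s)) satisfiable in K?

1. ¬(◇□¬(r ∨ s) → ¬(r ∨ s)), u
2. ◇□¬(r ∨ s), u
3. r ∨ s, u
4. s, u
5. □¬(r ∨ s), v
Accessibility: uRv

Satisfiable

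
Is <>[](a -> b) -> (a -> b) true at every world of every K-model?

No, not valid

Tableau for the negation ~(<>[](a -> b) -> (a -> b)):
1. ~(<>[](a -> b) -> (a -> b)), u
2. <>[](a -> b), u
3. ~(a -> b), u
4. a, u
5. ~b, u
6. [](a -> b), v
Accessibility: uRv
The negation has an open branch (countermodel exists).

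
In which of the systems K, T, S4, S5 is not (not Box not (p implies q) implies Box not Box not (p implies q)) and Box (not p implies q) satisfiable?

S4-tableau for the formula:
1. not (not Box not (p implies q) implies Box not Box not (p implies q)) and Box (not p implies q), u
2. not (not Box not (p implies q) implies Box not Box not (p implies q)), u
3. Box (not p implies q), u
4. not Box not (p implies q), u
5. not Box not Box not (p implies q), u
6. not p implies q, u
7. q, u
8. p implies q, v
9. not p implies q, v
10. q, v
11. Box not (p implies q), w
12. not p implies q, w
13. not (p implies q), w
14. p, w
15. not q, w
Accessibility: uRu, uRv, uRw, vRv, wRw
Complete open branch: satisfiable in S4, hence also in K, T (this S4-model is also a K-model and a T-model).
S5-tableau for the formula:
1. not (not Box not (p implies q) implies Box not Box not (p implies q)) and Box (not p implies q), u
2. not (not Box not (p implies q) implies Box not Box not (p implies q)), u
3. Box (not p implies q), u
4. not Box not (p implies q), u
5. not Box not Box not (p implies q), u
6. not p implies q, u
7. p, u
8. p implies q, v
9. not p implies q, v
10. q, v
11. Box not (p implies q), w
12. not p implies q, w
13. not (p implies q), u
14. not q, u
15. not (p implies q), v
16. p, v
17. not q, v
Accessibility: uRu, uRv, uRw, vRu, vRv, vRw, wRu, wRv, wRw
Branch closes: q and not q both at v.
Every branch closes (one shown): unsatisfiable in S5.

K, T, S4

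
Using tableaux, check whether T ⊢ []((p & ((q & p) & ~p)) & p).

Tableau for the negation ~[]((p & ((q & p) & ~p)) & p):
1. ~[]((p & ((q & p) & ~p)) & p), 0
2. ~((p & ((q & p) & ~p)) & p), 1
3. ~p, 1
Accessibility: 0R0, 0R1, 1R1
The negation has an open branch (countermodel exists).

Not valid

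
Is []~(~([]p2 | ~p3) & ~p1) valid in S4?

Not valid

Tableau for the negation ~[]~(~([]p2 | ~p3) & ~p1):
1. ~[]~(~([]p2 | ~p3) & ~p1), u
2. ~([]p2 | ~p3) & ~p1, v
3. ~([]p2 | ~p3), v
4. ~p1, v
5. ~[]p2, v
6. p3, v
7. ~p2, w
Accessibility: uRu, uRv, uRw, vRv, vRw, wRw
The negation has an open branch (countermodel exists).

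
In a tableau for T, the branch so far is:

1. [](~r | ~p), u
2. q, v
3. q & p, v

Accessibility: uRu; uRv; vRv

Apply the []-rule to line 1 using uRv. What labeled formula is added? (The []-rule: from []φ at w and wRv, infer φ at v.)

~r | ~p, v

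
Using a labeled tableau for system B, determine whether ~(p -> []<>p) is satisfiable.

Unsatisfiable

1. ~(p -> []<>p), u
2. p, u
3. ~[]<>p, u
4. ~<>p, v
5. ~p, u
Accessibility: uRu, uRv, vRu, vRv
Branch closes: p and ~p both at u.
Every branch closes; the branch above is one of them.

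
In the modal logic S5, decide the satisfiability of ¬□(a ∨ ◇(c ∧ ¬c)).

Satisfiable

1. ¬□(a ∨ ◇(c ∧ ¬c)), u
2. ¬(a ∨ ◇(c ∧ ¬c)), v   [¬□-rule on 1: fresh world v, uRv]
3. ¬a, v   [¬∨-rule on 2]
4. ¬◇(c ∧ ¬c), v   [¬∨-rule on 2]
5. ¬(c ∧ ¬c), u   [¬◇-rule on 4 via vRu]
6. ¬(c ∧ ¬c), v   [¬◇-rule on 4 via vRv]
7. c, u   [¬∧-rule on 5 (branches; this branch)]
8. c, v   [¬∧-rule on 6 (branches; this branch)]
Accessibility: uRu, uRv, vRu, vRv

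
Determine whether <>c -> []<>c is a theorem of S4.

No, not valid

Tableau for the negation ~(<>c -> []<>c):
1. ~(<>c -> []<>c), u
2. <>c, u
3. ~[]<>c, u
4. c, v
5. ~<>c, w
6. ~c, w
Accessibility: uRu, uRv, uRw, vRv, wRw
The negation has an open branch (countermodel exists).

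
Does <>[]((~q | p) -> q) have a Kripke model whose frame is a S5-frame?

Satisfiable (open branch found)

1. <>[]((~q | p) -> q), 0
2. []((~q | p) -> q), 1
3. (~q | p) -> q, 0
4. (~q | p) -> q, 1
5. q, 0
6. q, 1
Accessibility: 0R0, 0R1, 1R0, 1R1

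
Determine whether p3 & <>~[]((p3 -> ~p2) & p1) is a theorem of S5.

Tableau for the negation ~(p3 & <>~[]((p3 -> ~p2) & p1)):
1. ~(p3 & <>~[]((p3 -> ~p2) & p1)), 0
2. ~<>~[]((p3 -> ~p2) & p1), 0
3. []((p3 -> ~p2) & p1), 0
4. (p3 -> ~p2) & p1, 0
5. p3 -> ~p2, 0
6. p1, 0
7. ~p2, 0
Accessibility: 0R0
The negation has an open branch (countermodel exists).

Invalid (countermodel exists)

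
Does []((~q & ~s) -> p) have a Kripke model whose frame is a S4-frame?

Yes, satisfiable

1. []((~q & ~s) -> p), 0
2. (~q & ~s) -> p, 0
3. p, 0
Accessibility: 0R0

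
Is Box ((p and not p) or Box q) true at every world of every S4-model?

Tableau for the negation not Box ((p and not p) or Box q):
1. not Box ((p and not p) or Box q), 0
2. not ((p and not p) or Box q), 1   [neg-Box-rule on 1: fresh world 1, 0R1]
3. not (p and not p), 1   [neg-or-rule on 2]
4. not Box q, 1   [neg-or-rule on 2]
5. p, 1   [neg-and-rule on 3 (branches; this branch)]
6. not q, 2   [neg-Box-rule on 4: fresh world 2, 1R2]
Accessibility: 0R0, 0R1, 0R2, 1R1, 1R2, 2R2
The negation has an open branch (countermodel exists).

Not valid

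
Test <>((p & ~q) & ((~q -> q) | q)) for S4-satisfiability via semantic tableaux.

No, unsatisfiable

1. <>((p & ~q) & ((~q -> q) | q)), u
2. (p & ~q) & ((~q -> q) | q), v   [<>-rule on 1: fresh world v, uRv]
3. p & ~q, v   [&-rule on 2]
4. (~q -> q) | q, v   [&-rule on 2]
5. p, v   [&-rule on 3]
6. ~q, v   [&-rule on 3]
7. ~q -> q, v   [|-rule on 4 (branches; this branch)]
8. q, v   [->-rule on 7 (branches; this branch)]
Accessibility: uRu, uRv, vRv
Branch closes: q and ~q both at v.
Every branch closes; the branch above is one of them.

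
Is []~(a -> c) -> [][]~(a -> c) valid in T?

Tableau for the negation ~([]~(a -> c) -> [][]~(a -> c)):
1. ~([]~(a -> c) -> [][]~(a -> c)), 0
2. []~(a -> c), 0
3. ~[][]~(a -> c), 0
4. ~(a -> c), 0
5. a, 0
6. ~c, 0
7. ~[]~(a -> c), 1
8. ~(a -> c), 1
9. a, 1
10. ~c, 1
11. a -> c, 2
12. c, 2
Accessibility: 0R0, 0R1, 1R1, 1R2, 2R2
The negation has an open branch (countermodel exists).

Invalid (countermodel exists)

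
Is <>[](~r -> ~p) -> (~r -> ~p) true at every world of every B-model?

Valid in B

Tableau for the negation ~(<>[](~r -> ~p) -> (~r -> ~p)):
1. ~(<>[](~r -> ~p) -> (~r -> ~p)), 0
2. <>[](~r -> ~p), 0
3. ~(~r -> ~p), 0
4. ~r, 0
5. p, 0
6. [](~r -> ~p), 1
7. ~r -> ~p, 0
8. ~r -> ~p, 1
9. ~p, 0
Accessibility: 0R0, 0R1, 1R0, 1R1
Branch closes: p and ~p both at 0.
All branches of the negation close; one closing branch shown above.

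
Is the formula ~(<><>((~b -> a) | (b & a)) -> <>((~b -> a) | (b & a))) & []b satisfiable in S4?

1. ~(<><>((~b -> a) | (b & a)) -> <>((~b -> a) | (b & a))) & []b, 0
2. ~(<><>((~b -> a) | (b & a)) -> <>((~b -> a) | (b & a))), 0   [&-rule on 1]
3. []b, 0   [&-rule on 1]
4. <><>((~b -> a) | (b & a)), 0   [~->-rule on 2]
5. ~<>((~b -> a) | (b & a)), 0   [~->-rule on 2]
6. b, 0   [[]-rule on 3 via 0R0]
7. ~((~b -> a) | (b & a)), 0   [~<>-rule on 5 via 0R0]
8. ~(~b -> a), 0   [~|-rule on 7]
9. ~(b & a), 0   [~|-rule on 7]
10. ~b, 0   [~->-rule on 8]
11. ~a, 0   [~->-rule on 8]
Accessibility: 0R0
Branch closes: b and ~b both at 0.
All branches of the tableau close; one closing branch shown above.

Unsatisfiable (every branch closes)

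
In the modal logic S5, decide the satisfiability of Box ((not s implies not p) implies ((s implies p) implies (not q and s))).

Satisfiable (open branch found)

1. Box ((not s implies not p) implies ((s implies p) implies (not q and s))), u
2. (not s implies not p) implies ((s implies p) implies (not q and s)), u
3. (s implies p) implies (not q and s), u
4. not q and s, u
5. not q, u
6. s, u
Accessibility: uRu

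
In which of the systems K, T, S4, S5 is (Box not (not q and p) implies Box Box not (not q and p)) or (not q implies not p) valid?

T, S4, S5

T-tableau for the negation not ((Box not (not q and p) implies Box Box not (not q and p)) or (not q implies not p)):
1. not ((Box not (not q and p) implies Box Box not (not q and p)) or (not q implies not p)), w0
2. not (Box not (not q and p) implies Box Box not (not q and p)), w0   [neg-or-rule on 1]
3. not (not q implies not p), w0   [neg-or-rule on 1]
4. Box not (not q and p), w0   [neg-implies-rule on 2]
5. not Box Box not (not q and p), w0   [neg-implies-rule on 2]
6. not q, w0   [neg-implies-rule on 3]
7. p, w0   [neg-implies-rule on 3]
8. not (not q and p), w0   [Box-rule on 4 via w0Rw0]
9. not p, w0   [neg-and-rule on 8 (branches; this branch)]
Accessibility: w0Rw0
Branch closes: p and not p both at w0.
Every branch closes (one shown): valid in T, hence also in S4, S5 (every theorem of T is a theorem of S4 and S5).
K-tableau for the negation not ((Box not (not q and p) implies Box Box not (not q and p)) or (not q implies not p)):
1. not ((Box not (not q and p) implies Box Box not (not q and p)) or (not q implies not p)), w0
2. not (Box not (not q and p) implies Box Box not (not q and p)), w0   [neg-or-rule on 1]
3. not (not q implies not p), w0   [neg-or-rule on 1]
4. Box not (not q and p), w0   [neg-implies-rule on 2]
5. not Box Box not (not q and p), w0   [neg-implies-rule on 2]
6. not q, w0   [neg-implies-rule on 3]
7. p, w0   [neg-implies-rule on 3]
8. not Box not (not q and p), w1   [neg-Box-rule on 5: fresh world w1, w0Rw1]
9. not (not q and p), w1   [Box-rule on 4 via w0Rw1]
10. not p, w1   [neg-and-rule on 9 (branches; this branch)]
11. not q and p, w2   [neg-Box-rule on 8: fresh world w2, w1Rw2]
12. not q, w2   [and-rule on 11]
13. p, w2   [and-rule on 11]
Accessibility: w0Rw1, w1Rw2
Complete open branch: countermodel on a K-frame, so not valid in K.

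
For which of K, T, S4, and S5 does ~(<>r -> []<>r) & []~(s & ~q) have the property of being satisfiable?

K, T, S4

S5-tableau for the formula:
1. ~(<>r -> []<>r) & []~(s & ~q), w0
2. ~(<>r -> []<>r), w0   [&-rule on 1]
3. []~(s & ~q), w0   [&-rule on 1]
4. <>r, w0   [~->-rule on 2]
5. ~[]<>r, w0   [~->-rule on 2]
6. ~(s & ~q), w0   [[]-rule on 3 via w0Rw0]
7. q, w0   [~&-rule on 6 (branches; this branch)]
8. r, w1   [<>-rule on 4: fresh world w1, w0Rw1]
9. ~(s & ~q), w1   [[]-rule on 3 via w0Rw1]
10. q, w1   [~&-rule on 9 (branches; this branch)]
11. ~<>r, w2   [~[]-rule on 5: fresh world w2, w0Rw2]
12. ~(s & ~q), w2   [[]-rule on 3 via w0Rw2]
13. ~r, w0   [~<>-rule on 11 via w2Rw0]
14. ~r, w1   [~<>-rule on 11 via w2Rw1]
Accessibility: w0Rw0, w0Rw1, w0Rw2, w1Rw0, w1Rw1, w1Rw2, w2Rw0, w2Rw1, w2Rw2
Branch closes: r and ~r both at w1.
Every branch closes (one shown): unsatisfiable in S5.
S4-tableau for the formula:
1. ~(<>r -> []<>r) & []~(s & ~q), w0
2. ~(<>r -> []<>r), w0   [&-rule on 1]
3. []~(s & ~q), w0   [&-rule on 1]
4. <>r, w0   [~->-rule on 2]
5. ~[]<>r, w0   [~->-rule on 2]
6. ~(s & ~q), w0   [[]-rule on 3 via w0Rw0]
7. q, w0   [~&-rule on 6 (branches; this branch)]
8. r, w1   [<>-rule on 4: fresh world w1, w0Rw1]
9. ~(s & ~q), w1   [[]-rule on 3 via w0Rw1]
10. q, w1   [~&-rule on 9 (branches; this branch)]
11. ~<>r, w2   [~[]-rule on 5: fresh world w2, w0Rw2]
12. ~(s & ~q), w2   [[]-rule on 3 via w0Rw2]
13. ~r, w2   [~<>-rule on 11 via w2Rw2]
14. q, w2   [~&-rule on 12 (branches; this branch)]
Accessibility: w0Rw0, w0Rw1, w0Rw2, w1Rw1, w2Rw2
Complete open branch: satisfiable in S4, hence also in K, T (this S4-model is also a K-model and a T-model).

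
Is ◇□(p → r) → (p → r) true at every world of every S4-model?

Invalid (countermodel exists)

Tableau for the negation ¬(◇□(p → r) → (p → r)):
1. ¬(◇□(p → r) → (p → r)), u
2. ◇□(p → r), u   [¬→-rule on 1]
3. ¬(p → r), u   [¬→-rule on 1]
4. p, u   [¬→-rule on 3]
5. ¬r, u   [¬→-rule on 3]
6. □(p → r), v   [◇-rule on 2: fresh world v, uRv]
7. p → r, v   [□-rule on 6 via vRv]
8. r, v   [→-rule on 7 (branches; this branch)]
Accessibility: uRu, uRv, vRv
The negation has an open branch (countermodel exists).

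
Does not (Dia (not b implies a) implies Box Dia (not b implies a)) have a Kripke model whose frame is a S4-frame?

Satisfiable (open branch found)

1. not (Dia (not b implies a) implies Box Dia (not b implies a)), 0
2. Dia (not b implies a), 0
3. not Box Dia (not b implies a), 0
4. not b implies a, 1
5. a, 1
6. not Dia (not b implies a), 2
7. not (not b implies a), 2
8. not b, 2
9. not a, 2
Accessibility: 0R0, 0R1, 0R2, 1R1, 2R2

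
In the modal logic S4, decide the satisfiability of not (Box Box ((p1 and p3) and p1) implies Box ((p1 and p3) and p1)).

Unsatisfiable (every branch closes)

1. not (Box Box ((p1 and p3) and p1) implies Box ((p1 and p3) and p1)), u
2. Box Box ((p1 and p3) and p1), u
3. not Box ((p1 and p3) and p1), u
4. Box ((p1 and p3) and p1), u
5. (p1 and p3) and p1, u
6. p1 and p3, u
7. p1, u
8. p3, u
9. not ((p1 and p3) and p1), v
10. Box ((p1 and p3) and p1), v
11. (p1 and p3) and p1, v
12. p1 and p3, v
13. p1, v
14. p3, v
15. not (p1 and p3), v
16. not p3, v
Accessibility: uRu, uRv, vRv
Branch closes: p3 and not p3 both at v.
All branches of the tableau close; one closing branch shown above.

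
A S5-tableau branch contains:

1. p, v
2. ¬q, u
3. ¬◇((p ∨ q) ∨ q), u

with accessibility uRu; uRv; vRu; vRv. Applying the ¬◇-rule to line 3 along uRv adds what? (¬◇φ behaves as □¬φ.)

¬((p ∨ q) ∨ q), v

¬◇φ behaves as □¬φ: propagate the negated body to each accessible world.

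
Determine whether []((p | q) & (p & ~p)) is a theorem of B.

Not valid

Tableau for the negation ~[]((p | q) & (p & ~p)):
1. ~[]((p | q) & (p & ~p)), w0
2. ~((p | q) & (p & ~p)), w1
3. ~(p & ~p), w1
4. p, w1
Accessibility: w0Rw0, w0Rw1, w1Rw0, w1Rw1
The negation has an open branch (countermodel exists).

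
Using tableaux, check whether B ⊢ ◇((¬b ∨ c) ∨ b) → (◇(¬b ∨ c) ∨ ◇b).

Tableau for the negation ¬(◇((¬b ∨ c) ∨ b) → (◇(¬b ∨ c) ∨ ◇b)):
1. ¬(◇((¬b ∨ c) ∨ b) → (◇(¬b ∨ c) ∨ ◇b)), 0
2. ◇((¬b ∨ c) ∨ b), 0   [¬→-rule on 1]
3. ¬(◇(¬b ∨ c) ∨ ◇b), 0   [¬→-rule on 1]
4. ¬◇(¬b ∨ c), 0   [¬∨-rule on 3]
5. ¬◇b, 0   [¬∨-rule on 3]
6. ¬(¬b ∨ c), 0   [¬◇-rule on 4 via 0R0]
7. b, 0   [¬∨-rule on 6]
8. ¬c, 0   [¬∨-rule on 6]
9. ¬b, 0   [¬◇-rule on 5 via 0R0]
Accessibility: 0R0
Branch closes: b and ¬b both at 0.
All branches of the negation close; one closing branch shown above.

Valid in B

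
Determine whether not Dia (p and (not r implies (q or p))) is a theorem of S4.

No, not valid

Tableau for the negation Dia (p and (not r implies (q or p))):
1. Dia (p and (not r implies (q or p))), 0
2. p and (not r implies (q or p)), 1   [Dia-rule on 1: fresh world 1, 0R1]
3. p, 1   [and-rule on 2]
4. not r implies (q or p), 1   [and-rule on 2]
5. q or p, 1   [implies-rule on 4 (branches; this branch)]
Accessibility: 0R0, 0R1, 1R1
The negation has an open branch (countermodel exists).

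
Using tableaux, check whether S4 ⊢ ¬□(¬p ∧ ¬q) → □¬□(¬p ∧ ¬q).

Tableau for the negation ¬(¬□(¬p ∧ ¬q) → □¬□(¬p ∧ ¬q)):
1. ¬(¬□(¬p ∧ ¬q) → □¬□(¬p ∧ ¬q)), w0
2. ¬□(¬p ∧ ¬q), w0   [¬→-rule on 1]
3. ¬□¬□(¬p ∧ ¬q), w0   [¬→-rule on 1]
4. ¬(¬p ∧ ¬q), w1   [¬□-rule on 2: fresh world w1, w0Rw1]
5. q, w1   [¬∧-rule on 4 (branches; this branch)]
6. □(¬p ∧ ¬q), w2   [¬□-rule on 3: fresh world w2, w0Rw2]
7. ¬p ∧ ¬q, w2   [□-rule on 6 via w2Rw2]
8. ¬p, w2   [∧-rule on 7]
9. ¬q, w2   [∧-rule on 7]
Accessibility: w0Rw0, w0Rw1, w0Rw2, w1Rw1, w2Rw2
The negation has an open branch (countermodel exists).

Invalid (countermodel exists)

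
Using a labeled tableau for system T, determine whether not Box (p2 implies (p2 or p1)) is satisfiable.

No, unsatisfiable

1. not Box (p2 implies (p2 or p1)), 0
2. not (p2 implies (p2 or p1)), 1
3. p2, 1
4. not (p2 or p1), 1
5. not p2, 1
6. not p1, 1
Accessibility: 0R0, 0R1, 1R1
Branch closes: p2 and not p2 both at 1.
All branches of the tableau close; one closing branch shown above.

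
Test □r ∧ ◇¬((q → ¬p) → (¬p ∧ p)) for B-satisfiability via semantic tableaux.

1. □r ∧ ◇¬((q → ¬p) → (¬p ∧ p)), u
2. □r, u   [∧-rule on 1]
3. ◇¬((q → ¬p) → (¬p ∧ p)), u   [∧-rule on 1]
4. r, u   [□-rule on 2 via uRu]
5. ¬((q → ¬p) → (¬p ∧ p)), v   [◇-rule on 3: fresh world v, uRv]
6. q → ¬p, v   [¬→-rule on 5]
7. ¬(¬p ∧ p), v   [¬→-rule on 5]
8. r, v   [□-rule on 2 via uRv]
9. ¬p, v   [→-rule on 6 (branches; this branch)]
Accessibility: uRu, uRv, vRu, vRv

Yes, satisfiable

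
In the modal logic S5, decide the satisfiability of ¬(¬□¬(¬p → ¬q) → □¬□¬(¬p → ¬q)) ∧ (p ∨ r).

Unsatisfiable (every branch closes)

1. ¬(¬□¬(¬p → ¬q) → □¬□¬(¬p → ¬q)) ∧ (p ∨ r), u
2. ¬(¬□¬(¬p → ¬q) → □¬□¬(¬p → ¬q)), u   [∧-rule on 1]
3. p ∨ r, u   [∧-rule on 1]
4. ¬□¬(¬p → ¬q), u   [¬→-rule on 2]
5. ¬□¬□¬(¬p → ¬q), u   [¬→-rule on 2]
6. r, u   [∨-rule on 3 (branches; this branch)]
7. ¬p → ¬q, v   [¬□-rule on 4: fresh world v, uRv]
8. ¬q, v   [→-rule on 7 (branches; this branch)]
9. □¬(¬p → ¬q), w   [¬□-rule on 5: fresh world w, uRw]
10. ¬(¬p → ¬q), u   [□-rule on 9 via wRu]
11. ¬p, u   [¬→-rule on 10]
12. q, u   [¬→-rule on 10]
13. ¬(¬p → ¬q), v   [□-rule on 9 via wRv]
14. ¬p, v   [¬→-rule on 13]
15. q, v   [¬→-rule on 13]
Accessibility: uRu, uRv, uRw, vRu, vRv, vRw, wRu, wRv, wRw
Branch closes: q and ¬q both at v.
Every branch closes; the branch above is one of them.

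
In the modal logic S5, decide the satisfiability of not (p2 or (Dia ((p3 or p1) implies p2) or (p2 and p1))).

Satisfiable (open branch found)

1. not (p2 or (Dia ((p3 or p1) implies p2) or (p2 and p1))), u
2. not p2, u
3. not (Dia ((p3 or p1) implies p2) or (p2 and p1)), u
4. not Dia ((p3 or p1) implies p2), u
5. not (p2 and p1), u
6. not ((p3 or p1) implies p2), u
7. p3 or p1, u
8. not p1, u
9. p3, u
Accessibility: uRu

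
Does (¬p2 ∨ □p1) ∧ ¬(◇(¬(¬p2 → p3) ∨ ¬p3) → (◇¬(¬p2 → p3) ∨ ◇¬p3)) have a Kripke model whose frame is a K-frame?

1. (¬p2 ∨ □p1) ∧ ¬(◇(¬(¬p2 → p3) ∨ ¬p3) → (◇¬(¬p2 → p3) ∨ ◇¬p3)), w0
2. ¬p2 ∨ □p1, w0
3. ¬(◇(¬(¬p2 → p3) ∨ ¬p3) → (◇¬(¬p2 → p3) ∨ ◇¬p3)), w0
4. ◇(¬(¬p2 → p3) ∨ ¬p3), w0
5. ¬(◇¬(¬p2 → p3) ∨ ◇¬p3), w0
6. ¬◇¬(¬p2 → p3), w0
7. ¬◇¬p3, w0
8. □p1, w0
9. ¬(¬p2 → p3) ∨ ¬p3, w1
10. ¬p2 → p3, w1
11. p3, w1
12. p1, w1
13. ¬(¬p2 → p3), w1
14. ¬p2, w1
15. ¬p3, w1
Accessibility: w0Rw1
Branch closes: p3 and ¬p3 both at w1.
(One branch shown.) All branches close.

Unsatisfiable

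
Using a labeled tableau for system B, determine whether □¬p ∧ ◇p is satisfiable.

1. □¬p ∧ ◇p, w0
2. □¬p, w0
3. ◇p, w0
4. ¬p, w0
5. p, w1
6. ¬p, w1
Accessibility: w0Rw0, w0Rw1, w1Rw0, w1Rw1
Branch closes: p and ¬p both at w1.
(One branch shown.) All branches close.

Unsatisfiable (every branch closes)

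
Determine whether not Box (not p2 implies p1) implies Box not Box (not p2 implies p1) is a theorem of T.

Tableau for the negation not (not Box (not p2 implies p1) implies Box not Box (not p2 implies p1)):
1. not (not Box (not p2 implies p1) implies Box not Box (not p2 implies p1)), w0
2. not Box (not p2 implies p1), w0
3. not Box not Box (not p2 implies p1), w0
4. not (not p2 implies p1), w1
5. not p2, w1
6. not p1, w1
7. Box (not p2 implies p1), w2
8. not p2 implies p1, w2
9. p1, w2
Accessibility: w0Rw0, w0Rw1, w0Rw2, w1Rw1, w2Rw2
The negation has an open branch (countermodel exists).

No, not valid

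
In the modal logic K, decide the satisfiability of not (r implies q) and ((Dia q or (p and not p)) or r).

Yes, satisfiable

1. not (r implies q) and ((Dia q or (p and not p)) or r), w0
2. not (r implies q), w0
3. (Dia q or (p and not p)) or r, w0
4. r, w0
5. not q, w0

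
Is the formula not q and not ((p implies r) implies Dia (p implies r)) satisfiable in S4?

No, unsatisfiable

1. not q and not ((p implies r) implies Dia (p implies r)), u
2. not q, u
3. not ((p implies r) implies Dia (p implies r)), u
4. p implies r, u
5. not Dia (p implies r), u
6. not (p implies r), u
7. p, u
8. not r, u
9. r, u
Accessibility: uRu
Branch closes: r and not r both at u.
All branches of the tableau close; one closing branch shown above.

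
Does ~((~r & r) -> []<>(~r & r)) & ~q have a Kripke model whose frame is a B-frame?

1. ~((~r & r) -> []<>(~r & r)) & ~q, u
2. ~((~r & r) -> []<>(~r & r)), u   [&-rule on 1]
3. ~q, u   [&-rule on 1]
4. ~r & r, u   [~->-rule on 2]
5. ~[]<>(~r & r), u   [~->-rule on 2]
6. ~r, u   [&-rule on 4]
7. r, u   [&-rule on 4]
Accessibility: uRu
Branch closes: r and ~r both at u.
All branches of the tableau close; one closing branch shown above.

No, unsatisfiable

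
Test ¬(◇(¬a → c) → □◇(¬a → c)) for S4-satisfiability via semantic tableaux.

Satisfiable

1. ¬(◇(¬a → c) → □◇(¬a → c)), w0
2. ◇(¬a → c), w0
3. ¬□◇(¬a → c), w0
4. ¬a → c, w1
5. c, w1
6. ¬◇(¬a → c), w2
7. ¬(¬a → c), w2
8. ¬a, w2
9. ¬c, w2
Accessibility: w0Rw0, w0Rw1, w0Rw2, w1Rw1, w2Rw2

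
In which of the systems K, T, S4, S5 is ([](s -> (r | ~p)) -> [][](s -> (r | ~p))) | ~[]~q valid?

S4-tableau for the negation ~(([](s -> (r | ~p)) -> [][](s -> (r | ~p))) | ~[]~q):
1. ~(([](s -> (r | ~p)) -> [][](s -> (r | ~p))) | ~[]~q), 0
2. ~([](s -> (r | ~p)) -> [][](s -> (r | ~p))), 0
3. []~q, 0
4. [](s -> (r | ~p)), 0
5. ~[][](s -> (r | ~p)), 0
6. ~q, 0
7. s -> (r | ~p), 0
8. r | ~p, 0
9. ~p, 0
10. ~[](s -> (r | ~p)), 1
11. ~q, 1
12. s -> (r | ~p), 1
13. r | ~p, 1
14. ~p, 1
15. ~(s -> (r | ~p)), 2
16. s, 2
17. ~(r | ~p), 2
18. ~r, 2
19. p, 2
20. ~q, 2
21. s -> (r | ~p), 2
22. r | ~p, 2
23. ~p, 2
Accessibility: 0R0, 0R1, 0R2, 1R1, 1R2, 2R2
Branch closes: p and ~p both at 2.
Every branch closes (one shown): valid in S4, hence also in S5 (every theorem of S4 is a theorem of S5).
T-tableau for the negation ~(([](s -> (r | ~p)) -> [][](s -> (r | ~p))) | ~[]~q):
1. ~(([](s -> (r | ~p)) -> [][](s -> (r | ~p))) | ~[]~q), 0
2. ~([](s -> (r | ~p)) -> [][](s -> (r | ~p))), 0
3. []~q, 0
4. [](s -> (r | ~p)), 0
5. ~[][](s -> (r | ~p)), 0
6. ~q, 0
7. s -> (r | ~p), 0
8. r | ~p, 0
9. ~p, 0
10. ~[](s -> (r | ~p)), 1
11. ~q, 1
12. s -> (r | ~p), 1
13. r | ~p, 1
14. ~p, 1
15. ~(s -> (r | ~p)), 2
16. s, 2
17. ~(r | ~p), 2
18. ~r, 2
19. p, 2
Accessibility: 0R0, 0R1, 1R1, 1R2, 2R2
Complete open branch: countermodel on a T-frame, so not valid in T, nor in K (the same frame is also a K-frame).

S4, S5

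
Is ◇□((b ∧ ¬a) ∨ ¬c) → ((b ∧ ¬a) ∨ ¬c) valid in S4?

Tableau for the negation ¬(◇□((b ∧ ¬a) ∨ ¬c) → ((b ∧ ¬a) ∨ ¬c)):
1. ¬(◇□((b ∧ ¬a) ∨ ¬c) → ((b ∧ ¬a) ∨ ¬c)), u
2. ◇□((b ∧ ¬a) ∨ ¬c), u   [¬→-rule on 1]
3. ¬((b ∧ ¬a) ∨ ¬c), u   [¬→-rule on 1]
4. ¬(b ∧ ¬a), u   [¬∨-rule on 3]
5. c, u   [¬∨-rule on 3]
6. a, u   [¬∧-rule on 4 (branches; this branch)]
7. □((b ∧ ¬a) ∨ ¬c), v   [◇-rule on 2: fresh world v, uRv]
8. (b ∧ ¬a) ∨ ¬c, v   [□-rule on 7 via vRv]
9. ¬c, v   [∨-rule on 8 (branches; this branch)]
Accessibility: uRu, uRv, vRv
The negation has an open branch (countermodel exists).

Not valid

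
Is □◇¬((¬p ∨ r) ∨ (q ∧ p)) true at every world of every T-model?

Not valid

Tableau for the negation ¬□◇¬((¬p ∨ r) ∨ (q ∧ p)):
1. ¬□◇¬((¬p ∨ r) ∨ (q ∧ p)), u
2. ¬◇¬((¬p ∨ r) ∨ (q ∧ p)), v   [¬□-rule on 1: fresh world v, uRv]
3. (¬p ∨ r) ∨ (q ∧ p), v   [¬◇-rule on 2 via vRv]
4. q ∧ p, v   [∨-rule on 3 (branches; this branch)]
5. q, v   [∧-rule on 4]
6. p, v   [∧-rule on 4]
Accessibility: uRu, uRv, vRv
The negation has an open branch (countermodel exists).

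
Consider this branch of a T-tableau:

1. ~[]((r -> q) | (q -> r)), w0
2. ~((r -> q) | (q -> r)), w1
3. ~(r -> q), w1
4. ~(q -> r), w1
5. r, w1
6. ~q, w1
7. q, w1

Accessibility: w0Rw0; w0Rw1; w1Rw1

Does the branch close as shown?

Both q and ~q appear at w1.

Yes, closed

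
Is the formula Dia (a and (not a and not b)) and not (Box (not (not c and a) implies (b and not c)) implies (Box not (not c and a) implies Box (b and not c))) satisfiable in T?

Unsatisfiable (every branch closes)

1. Dia (a and (not a and not b)) and not (Box (not (not c and a) implies (b and not c)) implies (Box not (not c and a) implies Box (b and not c))), w0
2. Dia (a and (not a and not b)), w0
3. not (Box (not (not c and a) implies (b and not c)) implies (Box not (not c and a) implies Box (b and not c))), w0
4. Box (not (not c and a) implies (b and not c)), w0
5. not (Box not (not c and a) implies Box (b and not c)), w0
6. Box not (not c and a), w0
7. not Box (b and not c), w0
8. not (not c and a) implies (b and not c), w0
9. not (not c and a), w0
10. b and not c, w0
11. b, w0
12. not c, w0
13. not a, w0
14. a and (not a and not b), w1
15. a, w1
16. not a and not b, w1
17. not a, w1
18. not b, w1
Accessibility: w0Rw0, w0Rw1, w1Rw1
Branch closes: a and not a both at w1.
Every branch closes; the branch above is one of them.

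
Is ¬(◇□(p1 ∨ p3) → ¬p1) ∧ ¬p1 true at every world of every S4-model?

Not valid

Tableau for the negation ¬(¬(◇□(p1 ∨ p3) → ¬p1) ∧ ¬p1):
1. ¬(¬(◇□(p1 ∨ p3) → ¬p1) ∧ ¬p1), w0
2. p1, w0
Accessibility: w0Rw0
The negation has an open branch (countermodel exists).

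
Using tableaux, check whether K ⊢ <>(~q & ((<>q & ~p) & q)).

Invalid (countermodel exists)

Tableau for the negation ~<>(~q & ((<>q & ~p) & q)):
1. ~<>(~q & ((<>q & ~p) & q)), w0
The negation has an open branch (countermodel exists).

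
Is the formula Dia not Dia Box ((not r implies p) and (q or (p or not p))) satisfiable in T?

1. Dia not Dia Box ((not r implies p) and (q or (p or not p))), w0
2. not Dia Box ((not r implies p) and (q or (p or not p))), w1
3. not Box ((not r implies p) and (q or (p or not p))), w1
4. not ((not r implies p) and (q or (p or not p))), w2
5. not Box ((not r implies p) and (q or (p or not p))), w2
6. not (not r implies p), w2
7. not r, w2
8. not p, w2
9. not ((not r implies p) and (q or (p or not p))), w3
10. not (not r implies p), w3
11. not r, w3
12. not p, w3
Accessibility: w0Rw0, w0Rw1, w1Rw1, w1Rw2, w2Rw2, w2Rw3, w3Rw3

Yes, satisfiable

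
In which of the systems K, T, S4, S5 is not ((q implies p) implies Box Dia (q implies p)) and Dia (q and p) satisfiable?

S5-tableau for the formula:
1. not ((q implies p) implies Box Dia (q implies p)) and Dia (q and p), 0
2. not ((q implies p) implies Box Dia (q implies p)), 0
3. Dia (q and p), 0
4. q implies p, 0
5. not Box Dia (q implies p), 0
6. p, 0
7. q and p, 1
8. q, 1
9. p, 1
10. not Dia (q implies p), 2
11. not (q implies p), 0
12. q, 0
13. not p, 0
Accessibility: 0R0, 0R1, 0R2, 1R0, 1R1, 1R2, 2R0, 2R1, 2R2
Branch closes: p and not p both at 0.
Every branch closes (one shown): unsatisfiable in S5.
S4-tableau for the formula:
1. not ((q implies p) implies Box Dia (q implies p)) and Dia (q and p), 0
2. not ((q implies p) implies Box Dia (q implies p)), 0
3. Dia (q and p), 0
4. q implies p, 0
5. not Box Dia (q implies p), 0
6. p, 0
7. q and p, 1
8. q, 1
9. p, 1
10. not Dia (q implies p), 2
11. not (q implies p), 2
12. q, 2
13. not p, 2
Accessibility: 0R0, 0R1, 0R2, 1R1, 2R2
Complete open branch: satisfiable in S4, hence also in K, T (this S4-model is also a K-model and a T-model).

K, T, S4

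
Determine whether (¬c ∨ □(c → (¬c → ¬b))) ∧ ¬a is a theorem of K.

No, not valid

Tableau for the negation ¬((¬c ∨ □(c → (¬c → ¬b))) ∧ ¬a):
1. ¬((¬c ∨ □(c → (¬c → ¬b))) ∧ ¬a), u
2. a, u
The negation has an open branch (countermodel exists).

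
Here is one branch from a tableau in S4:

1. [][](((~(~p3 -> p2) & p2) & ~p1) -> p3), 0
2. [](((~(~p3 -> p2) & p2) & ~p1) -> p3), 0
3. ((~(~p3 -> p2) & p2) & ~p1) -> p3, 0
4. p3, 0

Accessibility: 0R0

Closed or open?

Open

There is no literal clash: for every atom and world, at most one sign appears.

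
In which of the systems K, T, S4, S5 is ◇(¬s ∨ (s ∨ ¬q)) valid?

T, S4, S5

K-tableau for the negation ¬◇(¬s ∨ (s ∨ ¬q)):
1. ¬◇(¬s ∨ (s ∨ ¬q)), 0
Complete open branch: countermodel on a K-frame, so not valid in K.
T-tableau for the negation ¬◇(¬s ∨ (s ∨ ¬q)):
1. ¬◇(¬s ∨ (s ∨ ¬q)), 0
2. ¬(¬s ∨ (s ∨ ¬q)), 0
3. s, 0
4. ¬(s ∨ ¬q), 0
5. ¬s, 0
6. q, 0
Accessibility: 0R0
Branch closes: s and ¬s both at 0.
Every branch closes (one shown): valid in T, hence also in S4, S5 (every theorem of T is a theorem of S4 and S5).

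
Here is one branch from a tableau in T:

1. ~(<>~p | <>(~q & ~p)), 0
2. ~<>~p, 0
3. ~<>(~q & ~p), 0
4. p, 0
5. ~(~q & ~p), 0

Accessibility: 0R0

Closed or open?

No world carries both an atom and its negation.

Open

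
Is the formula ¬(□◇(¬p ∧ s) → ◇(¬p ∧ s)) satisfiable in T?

Unsatisfiable (every branch closes)

1. ¬(□◇(¬p ∧ s) → ◇(¬p ∧ s)), u
2. □◇(¬p ∧ s), u   [¬→-rule on 1]
3. ¬◇(¬p ∧ s), u   [¬→-rule on 1]
4. ◇(¬p ∧ s), u   [□-rule on 2 via uRu]
5. ¬(¬p ∧ s), u   [¬◇-rule on 3 via uRu]
6. ¬s, u   [¬∧-rule on 5 (branches; this branch)]
7. ¬p ∧ s, v   [◇-rule on 4: fresh world v, uRv]
8. ¬p, v   [∧-rule on 7]
9. s, v   [∧-rule on 7]
10. ◇(¬p ∧ s), v   [□-rule on 2 via uRv]
11. ¬(¬p ∧ s), v   [¬◇-rule on 3 via uRv]
12. ¬s, v   [¬∧-rule on 11 (branches; this branch)]
Accessibility: uRu, uRv, vRv
Branch closes: s and ¬s both at v.
Every branch closes; the branch above is one of them.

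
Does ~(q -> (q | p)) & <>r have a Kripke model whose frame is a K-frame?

1. ~(q -> (q | p)) & <>r, u
2. ~(q -> (q | p)), u
3. <>r, u
4. q, u
5. ~(q | p), u
6. ~q, u
7. ~p, u
Branch closes: q and ~q both at u.
(One branch shown.) All branches close.

Unsatisfiable (every branch closes)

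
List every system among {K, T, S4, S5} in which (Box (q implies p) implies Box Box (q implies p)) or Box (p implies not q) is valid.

T-tableau for the negation not ((Box (q implies p) implies Box Box (q implies p)) or Box (p implies not q)):
1. not ((Box (q implies p) implies Box Box (q implies p)) or Box (p implies not q)), 0
2. not (Box (q implies p) implies Box Box (q implies p)), 0
3. not Box (p implies not q), 0
4. Box (q implies p), 0
5. not Box Box (q implies p), 0
6. q implies p, 0
7. p, 0
8. not (p implies not q), 1
9. p, 1
10. q, 1
11. q implies p, 1
12. not Box (q implies p), 2
13. q implies p, 2
14. p, 2
15. not (q implies p), 3
16. q, 3
17. not p, 3
Accessibility: 0R0, 0R1, 0R2, 1R1, 2R2, 2R3, 3R3
Complete open branch: countermodel on a T-frame, so not valid in T, nor in K (the same frame is also a K-frame).
S4-tableau for the negation not ((Box (q implies p) implies Box Box (q implies p)) or Box (p implies not q)):
1. not ((Box (q implies p) implies Box Box (q implies p)) or Box (p implies not q)), 0
2. not (Box (q implies p) implies Box Box (q implies p)), 0
3. not Box (p implies not q), 0
4. Box (q implies p), 0
5. not Box Box (q implies p), 0
6. q implies p, 0
7. p, 0
8. not (p implies not q), 1
9. p, 1
10. q, 1
11. q implies p, 1
12. not Box (q implies p), 2
13. q implies p, 2
14. p, 2
15. not (q implies p), 3
16. q, 3
17. not p, 3
18. q implies p, 3
19. p, 3
Accessibility: 0R0, 0R1, 0R2, 0R3, 1R1, 2R2, 2R3, 3R3
Branch closes: p and not p both at 3.
Every branch closes (one shown): valid in S4, hence also in S5 (every theorem of S4 is a theorem of S5).

S4, S5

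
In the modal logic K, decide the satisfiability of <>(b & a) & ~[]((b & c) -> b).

Unsatisfiable

1. <>(b & a) & ~[]((b & c) -> b), 0
2. <>(b & a), 0   [&-rule on 1]
3. ~[]((b & c) -> b), 0   [&-rule on 1]
4. b & a, 1   [<>-rule on 2: fresh world 1, 0R1]
5. b, 1   [&-rule on 4]
6. a, 1   [&-rule on 4]
7. ~((b & c) -> b), 2   [~[]-rule on 3: fresh world 2, 0R2]
8. b & c, 2   [~->-rule on 7]
9. ~b, 2   [~->-rule on 7]
10. b, 2   [&-rule on 8]
11. c, 2   [&-rule on 8]
Accessibility: 0R1, 0R2
Branch closes: b and ~b both at 2.
All branches of the tableau close; one closing branch shown above.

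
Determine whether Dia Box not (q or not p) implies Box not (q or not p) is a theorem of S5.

Valid

Tableau for the negation not (Dia Box not (q or not p) implies Box not (q or not p)):
1. not (Dia Box not (q or not p) implies Box not (q or not p)), w0
2. Dia Box not (q or not p), w0   [neg-implies-rule on 1]
3. not Box not (q or not p), w0   [neg-implies-rule on 1]
4. Box not (q or not p), w1   [Dia-rule on 2: fresh world w1, w0Rw1]
5. not (q or not p), w0   [Box-rule on 4 via w1Rw0]
6. not q, w0   [neg-or-rule on 5]
7. p, w0   [neg-or-rule on 5]
8. not (q or not p), w1   [Box-rule on 4 via w1Rw1]
9. not q, w1   [neg-or-rule on 8]
10. p, w1   [neg-or-rule on 8]
11. q or not p, w2   [neg-Box-rule on 3: fresh world w2, w0Rw2]
12. not (q or not p), w2   [Box-rule on 4 via w1Rw2]
13. not q, w2   [neg-or-rule on 12]
14. p, w2   [neg-or-rule on 12]
15. not p, w2   [or-rule on 11 (branches; this branch)]
Accessibility: w0Rw0, w0Rw1, w0Rw2, w1Rw0, w1Rw1, w1Rw2, w2Rw0, w2Rw1, w2Rw2
Branch closes: p and not p both at w2.
Every branch of the negation's tableau closes; the branch above is one of them.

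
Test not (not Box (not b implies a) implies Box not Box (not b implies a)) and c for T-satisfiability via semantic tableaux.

1. not (not Box (not b implies a) implies Box not Box (not b implies a)) and c, 0
2. not (not Box (not b implies a) implies Box not Box (not b implies a)), 0   [and-rule on 1]
3. c, 0   [and-rule on 1]
4. not Box (not b implies a), 0   [neg-implies-rule on 2]
5. not Box not Box (not b implies a), 0   [neg-implies-rule on 2]
6. not (not b implies a), 1   [neg-Box-rule on 4: fresh world 1, 0R1]
7. not b, 1   [neg-implies-rule on 6]
8. not a, 1   [neg-implies-rule on 6]
9. Box (not b implies a), 2   [neg-Box-rule on 5: fresh world 2, 0R2]
10. not b implies a, 2   [Box-rule on 9 via 2R2]
11. a, 2   [implies-rule on 10 (branches; this branch)]
Accessibility: 0R0, 0R1, 0R2, 1R1, 2R2

Yes, satisfiable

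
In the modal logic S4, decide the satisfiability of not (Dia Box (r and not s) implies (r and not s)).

1. not (Dia Box (r and not s) implies (r and not s)), u
2. Dia Box (r and not s), u
3. not (r and not s), u
4. s, u
5. Box (r and not s), v
6. r and not s, v
7. r, v
8. not s, v
Accessibility: uRu, uRv, vRv

Satisfiable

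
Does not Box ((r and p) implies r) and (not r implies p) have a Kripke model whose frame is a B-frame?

1. not Box ((r and p) implies r) and (not r implies p), w0
2. not Box ((r and p) implies r), w0   [and-rule on 1]
3. not r implies p, w0   [and-rule on 1]
4. p, w0   [implies-rule on 3 (branches; this branch)]
5. not ((r and p) implies r), w1   [neg-Box-rule on 2: fresh world w1, w0Rw1]
6. r and p, w1   [neg-implies-rule on 5]
7. not r, w1   [neg-implies-rule on 5]
8. r, w1   [and-rule on 6]
9. p, w1   [and-rule on 6]
Accessibility: w0Rw0, w0Rw1, w1Rw0, w1Rw1
Branch closes: r and not r both at w1.
All branches of the tableau close; one closing branch shown above.

No, unsatisfiable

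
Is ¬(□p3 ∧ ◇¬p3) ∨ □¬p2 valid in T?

Tableau for the negation ¬(¬(□p3 ∧ ◇¬p3) ∨ □¬p2):
1. ¬(¬(□p3 ∧ ◇¬p3) ∨ □¬p2), w0
2. □p3 ∧ ◇¬p3, w0
3. ¬□¬p2, w0
4. □p3, w0
5. ◇¬p3, w0
6. p3, w0
7. p2, w1
8. p3, w1
9. ¬p3, w2
10. p3, w2
Accessibility: w0Rw0, w0Rw1, w0Rw2, w1Rw1, w2Rw2
Branch closes: p3 and ¬p3 both at w2.
Every branch of the negation's tableau closes; the branch above is one of them.

Yes, valid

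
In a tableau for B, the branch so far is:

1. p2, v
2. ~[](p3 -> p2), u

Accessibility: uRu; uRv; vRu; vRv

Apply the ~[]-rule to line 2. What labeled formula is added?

a fresh world w with uRw, and ~(p3 -> p2) at w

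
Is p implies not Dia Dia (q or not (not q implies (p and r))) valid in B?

Tableau for the negation not (p implies not Dia Dia (q or not (not q implies (p and r)))):
1. not (p implies not Dia Dia (q or not (not q implies (p and r)))), 0
2. p, 0
3. Dia Dia (q or not (not q implies (p and r))), 0
4. Dia (q or not (not q implies (p and r))), 1
5. q or not (not q implies (p and r)), 2
6. not (not q implies (p and r)), 2
7. not q, 2
8. not (p and r), 2
9. not r, 2
Accessibility: 0R0, 0R1, 1R0, 1R1, 1R2, 2R1, 2R2
The negation has an open branch (countermodel exists).

Not valid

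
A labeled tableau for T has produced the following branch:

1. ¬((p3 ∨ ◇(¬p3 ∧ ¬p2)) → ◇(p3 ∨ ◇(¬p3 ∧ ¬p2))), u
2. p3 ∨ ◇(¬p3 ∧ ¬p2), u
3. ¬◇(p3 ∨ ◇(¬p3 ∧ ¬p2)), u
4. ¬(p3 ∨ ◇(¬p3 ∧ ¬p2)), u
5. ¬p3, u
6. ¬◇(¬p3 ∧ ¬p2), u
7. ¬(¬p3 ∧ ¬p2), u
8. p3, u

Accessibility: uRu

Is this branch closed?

Both p3 and ¬p3 appear at u.

Yes, closed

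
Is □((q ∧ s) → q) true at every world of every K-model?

Valid

Tableau for the negation ¬□((q ∧ s) → q):
1. ¬□((q ∧ s) → q), 0
2. ¬((q ∧ s) → q), 1
3. q ∧ s, 1
4. ¬q, 1
5. q, 1
6. s, 1
Accessibility: 0R1
Branch closes: q and ¬q both at 1.
All branches of the negation close; one closing branch shown above.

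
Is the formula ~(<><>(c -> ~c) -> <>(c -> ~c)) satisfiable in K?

Yes, satisfiable

1. ~(<><>(c -> ~c) -> <>(c -> ~c)), u
2. <><>(c -> ~c), u
3. ~<>(c -> ~c), u
4. <>(c -> ~c), v
5. ~(c -> ~c), v
6. c, v
7. c -> ~c, w
8. ~c, w
Accessibility: uRv, vRw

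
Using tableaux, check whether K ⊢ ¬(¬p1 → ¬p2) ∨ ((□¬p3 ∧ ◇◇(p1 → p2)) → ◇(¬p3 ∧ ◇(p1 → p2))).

Valid in K

Tableau for the negation ¬(¬(¬p1 → ¬p2) ∨ ((□¬p3 ∧ ◇◇(p1 → p2)) → ◇(¬p3 ∧ ◇(p1 → p2)))):
1. ¬(¬(¬p1 → ¬p2) ∨ ((□¬p3 ∧ ◇◇(p1 → p2)) → ◇(¬p3 ∧ ◇(p1 → p2)))), u
2. ¬p1 → ¬p2, u   [¬∨-rule on 1]
3. ¬((□¬p3 ∧ ◇◇(p1 → p2)) → ◇(¬p3 ∧ ◇(p1 → p2))), u   [¬∨-rule on 1]
4. □¬p3 ∧ ◇◇(p1 → p2), u   [¬→-rule on 3]
5. ¬◇(¬p3 ∧ ◇(p1 → p2)), u   [¬→-rule on 3]
6. □¬p3, u   [∧-rule on 4]
7. ◇◇(p1 → p2), u   [∧-rule on 4]
8. ¬p2, u   [→-rule on 2 (branches; this branch)]
9. ◇(p1 → p2), v   [◇-rule on 7: fresh world v, uRv]
10. ¬(¬p3 ∧ ◇(p1 → p2)), v   [¬◇-rule on 5 via uRv]
11. ¬p3, v   [□-rule on 6 via uRv]
12. ¬◇(p1 → p2), v   [¬∧-rule on 10 (branches; this branch)]
13. p1 → p2, w   [◇-rule on 9: fresh world w, vRw]
14. ¬(p1 → p2), w   [¬◇-rule on 12 via vRw]
15. p1, w   [¬→-rule on 14]
16. ¬p2, w   [¬→-rule on 14]
17. p2, w   [→-rule on 13 (branches; this branch)]
Accessibility: uRv, vRw
Branch closes: p2 and ¬p2 both at w.
Every branch of the negation's tableau closes; the branch above is one of them.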